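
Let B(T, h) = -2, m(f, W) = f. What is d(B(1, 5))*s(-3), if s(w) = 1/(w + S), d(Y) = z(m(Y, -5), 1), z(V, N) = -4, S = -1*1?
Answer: 1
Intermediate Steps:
S = -1
d(Y) = -4
s(w) = 1/(-1 + w) (s(w) = 1/(w - 1) = 1/(-1 + w))
d(B(1, 5))*s(-3) = -4/(-1 - 3) = -4/(-4) = -4*(-¼) = 1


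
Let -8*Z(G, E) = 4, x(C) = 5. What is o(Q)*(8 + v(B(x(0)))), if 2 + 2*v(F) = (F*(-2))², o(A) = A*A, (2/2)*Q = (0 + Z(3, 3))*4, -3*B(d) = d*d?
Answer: 5252/9 ≈ 583.56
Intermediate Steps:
Z(G, E) = -½ (Z(G, E) = -⅛*4 = -½)
B(d) = -d²/3 (B(d) = -d*d/3 = -d²/3)
Q = -2 (Q = (0 - ½)*4 = -½*4 = -2)
o(A) = A²
v(F) = -1 + 2*F² (v(F) = -1 + (F*(-2))²/2 = -1 + (-2*F)²/2 = -1 + (4*F²)/2 = -1 + 2*F²)
o(Q)*(8 + v(B(x(0)))) = (-2)²*(8 + (-1 + 2*(-⅓*5²)²)) = 4*(8 + (-1 + 2*(-⅓*25)²)) = 4*(8 + (-1 + 2*(-25/3)²)) = 4*(8 + (-1 + 2*(625/9))) = 4*(8 + (-1 + 1250/9)) = 4*(8 + 1241/9) = 4*(1313/9) = 5252/9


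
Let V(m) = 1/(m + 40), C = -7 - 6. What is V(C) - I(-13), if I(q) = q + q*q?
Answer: -4211/27 ≈ -155.96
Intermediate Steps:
I(q) = q + q²
C = -13
V(m) = 1/(40 + m)
V(C) - I(-13) = 1/(40 - 13) - (-13)*(1 - 13) = 1/27 - (-13)*(-12) = 1/27 - 1*156 = 1/27 - 156 = -4211/27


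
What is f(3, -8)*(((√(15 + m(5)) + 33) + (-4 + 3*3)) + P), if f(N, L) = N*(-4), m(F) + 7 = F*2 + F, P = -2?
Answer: -432 - 12*√23 ≈ -489.55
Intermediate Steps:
m(F) = -7 + 3*F (m(F) = -7 + (F*2 + F) = -7 + (2*F + F) = -7 + 3*F)
f(N, L) = -4*N
f(3, -8)*(((√(15 + m(5)) + 33) + (-4 + 3*3)) + P) = (-4*3)*(((√(15 + (-7 + 3*5)) + 33) + (-4 + 3*3)) - 2) = -12*(((√(15 + (-7 + 15)) + 33) + (-4 + 9)) - 2) = -12*(((√(15 + 8) + 33) + 5) - 2) = -12*(((√23 + 33) + 5) - 2) = -12*(((33 + √23) + 5) - 2) = -12*((38 + √23) - 2) = -12*(36 + √23) = -432 - 12*√23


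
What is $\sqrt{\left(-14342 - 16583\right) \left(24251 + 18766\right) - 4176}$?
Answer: $i \sqrt{1330304901} \approx 36473.0 i$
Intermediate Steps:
$\sqrt{\left(-14342 - 16583\right) \left(24251 + 18766\right) - 4176} = \sqrt{\left(-30925\right) 43017 + \left(-4209 + 33\right)} = \sqrt{-1330300725 - 4176} = \sqrt{-1330304901} = i \sqrt{1330304901}$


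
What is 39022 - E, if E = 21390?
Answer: 17632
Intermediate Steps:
39022 - E = 39022 - 1*21390 = 39022 - 21390 = 17632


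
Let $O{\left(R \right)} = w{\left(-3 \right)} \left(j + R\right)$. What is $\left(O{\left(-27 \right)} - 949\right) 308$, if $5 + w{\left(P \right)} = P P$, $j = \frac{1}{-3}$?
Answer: $- \frac{977900}{3} \approx -3.2597 \cdot 10^{5}$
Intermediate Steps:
$j = - \frac{1}{3} \approx -0.33333$
$w{\left(P \right)} = -5 + P^{2}$ ($w{\left(P \right)} = -5 + P P = -5 + P^{2}$)
$O{\left(R \right)} = - \frac{4}{3} + 4 R$ ($O{\left(R \right)} = \left(-5 + \left(-3\right)^{2}\right) \left(- \frac{1}{3} + R\right) = \left(-5 + 9\right) \left(- \frac{1}{3} + R\right) = 4 \left(- \frac{1}{3} + R\right) = - \frac{4}{3} + 4 R$)
$\left(O{\left(-27 \right)} - 949\right) 308 = \left(\left(- \frac{4}{3} + 4 \left(-27\right)\right) - 949\right) 308 = \left(\left(- \frac{4}{3} - 108\right) - 949\right) 308 = \left(- \frac{328}{3} - 949\right) 308 = \left(- \frac{3175}{3}\right) 308 = - \frac{977900}{3}$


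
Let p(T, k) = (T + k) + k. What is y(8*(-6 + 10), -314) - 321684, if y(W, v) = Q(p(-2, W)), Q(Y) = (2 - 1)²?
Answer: -321683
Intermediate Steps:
p(T, k) = T + 2*k
Q(Y) = 1 (Q(Y) = 1² = 1)
y(W, v) = 1
y(8*(-6 + 10), -314) - 321684 = 1 - 321684 = -321683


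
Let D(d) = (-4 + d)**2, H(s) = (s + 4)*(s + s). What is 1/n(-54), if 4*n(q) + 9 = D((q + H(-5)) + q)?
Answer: 4/10395 ≈ 0.00038480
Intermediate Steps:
H(s) = 2*s*(4 + s) (H(s) = (4 + s)*(2*s) = 2*s*(4 + s))
n(q) = -9/4 + (6 + 2*q)**2/4 (n(q) = -9/4 + (-4 + ((q + 2*(-5)*(4 - 5)) + q))**2/4 = -9/4 + (-4 + ((q + 2*(-5)*(-1)) + q))**2/4 = -9/4 + (-4 + ((q + 10) + q))**2/4 = -9/4 + (-4 + ((10 + q) + q))**2/4 = -9/4 + (-4 + (10 + 2*q))**2/4 = -9/4 + (6 + 2*q)**2/4)
1/n(-54) = 1/(27/4 + (-54)**2 + 6*(-54)) = 1/(27/4 + 2916 - 324) = 1/(10395/4) = 4/10395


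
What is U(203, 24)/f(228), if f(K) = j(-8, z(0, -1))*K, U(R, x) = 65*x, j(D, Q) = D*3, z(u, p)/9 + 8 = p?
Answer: -65/228 ≈ -0.28509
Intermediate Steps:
z(u, p) = -72 + 9*p
j(D, Q) = 3*D
f(K) = -24*K (f(K) = (3*(-8))*K = -24*K)
U(203, 24)/f(228) = (65*24)/((-24*228)) = 1560/(-5472) = 1560*(-1/5472) = -65/228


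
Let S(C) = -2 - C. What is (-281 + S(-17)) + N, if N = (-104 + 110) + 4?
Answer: -256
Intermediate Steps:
N = 10 (N = 6 + 4 = 10)
(-281 + S(-17)) + N = (-281 + (-2 - 1*(-17))) + 10 = (-281 + (-2 + 17)) + 10 = (-281 + 15) + 10 = -266 + 10 = -256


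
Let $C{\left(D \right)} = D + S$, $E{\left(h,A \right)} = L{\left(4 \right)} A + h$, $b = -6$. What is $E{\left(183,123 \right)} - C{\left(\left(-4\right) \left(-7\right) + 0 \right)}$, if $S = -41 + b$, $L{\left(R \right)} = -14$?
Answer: $-1520$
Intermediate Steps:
$E{\left(h,A \right)} = h - 14 A$ ($E{\left(h,A \right)} = - 14 A + h = h - 14 A$)
$S = -47$ ($S = -41 - 6 = -47$)
$C{\left(D \right)} = -47 + D$ ($C{\left(D \right)} = D - 47 = -47 + D$)
$E{\left(183,123 \right)} - C{\left(\left(-4\right) \left(-7\right) + 0 \right)} = \left(183 - 1722\right) - \left(-47 + \left(\left(-4\right) \left(-7\right) + 0\right)\right) = \left(183 - 1722\right) - \left(-47 + \left(28 + 0\right)\right) = -1539 - \left(-47 + 28\right) = -1539 - -19 = -1539 + 19 = -1520$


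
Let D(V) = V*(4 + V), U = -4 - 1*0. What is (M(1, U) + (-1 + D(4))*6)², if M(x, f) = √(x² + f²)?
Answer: (186 + √17)² ≈ 36147.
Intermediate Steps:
U = -4 (U = -4 + 0 = -4)
M(x, f) = √(f² + x²)
(M(1, U) + (-1 + D(4))*6)² = (√((-4)² + 1²) + (-1 + 4*(4 + 4))*6)² = (√(16 + 1) + (-1 + 4*8)*6)² = (√17 + (-1 + 32)*6)² = (√17 + 31*6)² = (√17 + 186)² = (186 + √17)²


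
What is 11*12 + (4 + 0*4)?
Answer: 136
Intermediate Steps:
11*12 + (4 + 0*4) = 132 + (4 + 0) = 132 + 4 = 136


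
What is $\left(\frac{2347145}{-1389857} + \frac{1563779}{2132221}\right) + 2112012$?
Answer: $\frac{894129615858169046}{423354611771} \approx 2.112 \cdot 10^{6}$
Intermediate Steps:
$\left(\frac{2347145}{-1389857} + \frac{1563779}{2132221}\right) + 2112012 = \left(2347145 \left(- \frac{1}{1389857}\right) + 1563779 \cdot \frac{1}{2132221}\right) + 2112012 = \left(- \frac{2347145}{1389857} + \frac{223397}{304603}\right) + 2112012 = - \frac{404457524206}{423354611771} + 2112012 = \frac{894129615858169046}{423354611771}$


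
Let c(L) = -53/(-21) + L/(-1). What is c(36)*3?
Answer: -703/7 ≈ -100.43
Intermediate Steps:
c(L) = 53/21 - L (c(L) = -53*(-1/21) + L*(-1) = 53/21 - L)
c(36)*3 = (53/21 - 1*36)*3 = (53/21 - 36)*3 = -703/21*3 = -703/7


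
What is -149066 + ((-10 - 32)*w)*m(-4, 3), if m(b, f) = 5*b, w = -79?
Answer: -215426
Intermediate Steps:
-149066 + ((-10 - 32)*w)*m(-4, 3) = -149066 + ((-10 - 32)*(-79))*(5*(-4)) = -149066 - 42*(-79)*(-20) = -149066 + 3318*(-20) = -149066 - 66360 = -215426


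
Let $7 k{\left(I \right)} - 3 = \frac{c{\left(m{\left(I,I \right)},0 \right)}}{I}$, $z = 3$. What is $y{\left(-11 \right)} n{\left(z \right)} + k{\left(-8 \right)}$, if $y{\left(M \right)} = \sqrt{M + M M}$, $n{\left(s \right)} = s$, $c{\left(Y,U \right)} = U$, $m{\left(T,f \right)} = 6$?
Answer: $\frac{3}{7} + 3 \sqrt{110} \approx 31.893$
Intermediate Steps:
$k{\left(I \right)} = \frac{3}{7}$ ($k{\left(I \right)} = \frac{3}{7} + \frac{0 \frac{1}{I}}{7} = \frac{3}{7} + \frac{1}{7} \cdot 0 = \frac{3}{7} + 0 = \frac{3}{7}$)
$y{\left(M \right)} = \sqrt{M + M^{2}}$
$y{\left(-11 \right)} n{\left(z \right)} + k{\left(-8 \right)} = \sqrt{- 11 \left(1 - 11\right)} 3 + \frac{3}{7} = \sqrt{\left(-11\right) \left(-10\right)} 3 + \frac{3}{7} = \sqrt{110} \cdot 3 + \frac{3}{7} = 3 \sqrt{110} + \frac{3}{7} = \frac{3}{7} + 3 \sqrt{110}$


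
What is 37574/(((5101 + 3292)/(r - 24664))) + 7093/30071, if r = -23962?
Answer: -54941862394455/252385903 ≈ -2.1769e+5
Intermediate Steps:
37574/(((5101 + 3292)/(r - 24664))) + 7093/30071 = 37574/(((5101 + 3292)/(-23962 - 24664))) + 7093/30071 = 37574/((8393/(-48626))) + 7093*(1/30071) = 37574/((8393*(-1/48626))) + 7093/30071 = 37574/(-8393/48626) + 7093/30071 = 37574*(-48626/8393) + 7093/30071 = -1827073324/8393 + 7093/30071 = -54941862394455/252385903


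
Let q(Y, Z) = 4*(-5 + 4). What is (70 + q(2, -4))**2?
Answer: 4356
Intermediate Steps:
q(Y, Z) = -4 (q(Y, Z) = 4*(-1) = -4)
(70 + q(2, -4))**2 = (70 - 4)**2 = 66**2 = 4356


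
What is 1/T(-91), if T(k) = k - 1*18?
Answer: -1/109 ≈ -0.0091743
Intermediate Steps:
T(k) = -18 + k (T(k) = k - 18 = -18 + k)
1/T(-91) = 1/(-18 - 91) = 1/(-109) = -1/109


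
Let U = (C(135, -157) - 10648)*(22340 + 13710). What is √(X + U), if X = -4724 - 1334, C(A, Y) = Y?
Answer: 2*I*√97381577 ≈ 19736.0*I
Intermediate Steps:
X = -6058
U = -389520250 (U = (-157 - 10648)*(22340 + 13710) = -10805*36050 = -389520250)
√(X + U) = √(-6058 - 389520250) = √(-389526308) = 2*I*√97381577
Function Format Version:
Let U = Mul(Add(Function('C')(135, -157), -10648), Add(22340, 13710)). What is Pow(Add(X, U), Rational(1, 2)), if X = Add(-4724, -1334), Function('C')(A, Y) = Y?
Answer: Mul(2, I, Pow(97381577, Rational(1, 2))) ≈ Mul(19736., I)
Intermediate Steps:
X = -6058
U = -389520250 (U = Mul(Add(-157, -10648), Add(22340, 13710)) = Mul(-10805, 36050) = -389520250)
Pow(Add(X, U), Rational(1, 2)) = Pow(Add(-6058, -389520250), Rational(1, 2)) = Pow(-389526308, Rational(1, 2)) = Mul(2, I, Pow(97381577, Rational(1, 2)))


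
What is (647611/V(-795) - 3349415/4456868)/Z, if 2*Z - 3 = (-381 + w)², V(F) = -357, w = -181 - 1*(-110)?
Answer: -151974341237/8554559236314 ≈ -0.017765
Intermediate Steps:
w = -71 (w = -181 + 110 = -71)
Z = 204307/2 (Z = 3/2 + (-381 - 71)²/2 = 3/2 + (½)*(-452)² = 3/2 + (½)*204304 = 3/2 + 102152 = 204307/2 ≈ 1.0215e+5)
(647611/V(-795) - 3349415/4456868)/Z = (647611/(-357) - 3349415/4456868)/(204307/2) = (647611*(-1/357) - 3349415*1/4456868)*(2/204307) = (-647611/357 - 176285/234572)*(2/204307) = -151974341237/83742204*2/204307 = -151974341237/8554559236314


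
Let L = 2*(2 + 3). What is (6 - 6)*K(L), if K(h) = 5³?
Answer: 0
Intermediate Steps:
L = 10 (L = 2*5 = 10)
K(h) = 125
(6 - 6)*K(L) = (6 - 6)*125 = 0*125 = 0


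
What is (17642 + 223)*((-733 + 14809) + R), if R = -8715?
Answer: 95774265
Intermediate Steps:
(17642 + 223)*((-733 + 14809) + R) = (17642 + 223)*((-733 + 14809) - 8715) = 17865*(14076 - 8715) = 17865*5361 = 95774265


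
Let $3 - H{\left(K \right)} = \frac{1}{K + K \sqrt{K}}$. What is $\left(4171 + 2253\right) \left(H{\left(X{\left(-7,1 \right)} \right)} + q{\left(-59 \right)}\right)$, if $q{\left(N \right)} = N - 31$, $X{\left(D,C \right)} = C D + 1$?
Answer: $\frac{- 558888 \sqrt{6} + \frac{1673452 i}{3}}{\sqrt{6} - i} \approx -5.5874 \cdot 10^{5} - 374.66 i$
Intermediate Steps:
$X{\left(D,C \right)} = 1 + C D$
$q{\left(N \right)} = -31 + N$
$H{\left(K \right)} = 3 - \frac{1}{K + K^{\frac{3}{2}}}$ ($H{\left(K \right)} = 3 - \frac{1}{K + K \sqrt{K}} = 3 - \frac{1}{K + K^{\frac{3}{2}}}$)
$\left(4171 + 2253\right) \left(H{\left(X{\left(-7,1 \right)} \right)} + q{\left(-59 \right)}\right) = \left(4171 + 2253\right) \left(\frac{-1 + 3 \left(1 + 1 \left(-7\right)\right) + 3 \left(1 + 1 \left(-7\right)\right)^{\frac{3}{2}}}{\left(1 + 1 \left(-7\right)\right) + \left(1 + 1 \left(-7\right)\right)^{\frac{3}{2}}} - 90\right) = 6424 \left(\frac{-1 + 3 \left(1 - 7\right) + 3 \left(1 - 7\right)^{\frac{3}{2}}}{\left(1 - 7\right) + \left(1 - 7\right)^{\frac{3}{2}}} - 90\right) = 6424 \left(\frac{-1 + 3 \left(-6\right) + 3 \left(-6\right)^{\frac{3}{2}}}{-6 + \left(-6\right)^{\frac{3}{2}}} - 90\right) = 6424 \left(\frac{-1 - 18 + 3 \left(- 6 i \sqrt{6}\right)}{-6 - 6 i \sqrt{6}} - 90\right) = 6424 \left(\frac{-1 - 18 - 18 i \sqrt{6}}{-6 - 6 i \sqrt{6}} - 90\right) = 6424 \left(\frac{-19 - 18 i \sqrt{6}}{-6 - 6 i \sqrt{6}} - 90\right) = 6424 \left(-90 + \frac{-19 - 18 i \sqrt{6}}{-6 - 6 i \sqrt{6}}\right) = -578160 + \frac{6424 \left(-19 - 18 i \sqrt{6}\right)}{-6 - 6 i \sqrt{6}}$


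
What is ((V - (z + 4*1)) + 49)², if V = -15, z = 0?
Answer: 900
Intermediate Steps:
((V - (z + 4*1)) + 49)² = ((-15 - (0 + 4*1)) + 49)² = ((-15 - (0 + 4)) + 49)² = ((-15 - 1*4) + 49)² = ((-15 - 4) + 49)² = (-19 + 49)² = 30² = 900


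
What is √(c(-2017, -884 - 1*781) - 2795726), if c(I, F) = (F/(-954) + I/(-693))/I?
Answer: I*√6819336048486651434822/49388262 ≈ 1672.0*I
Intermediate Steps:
c(I, F) = (-I/693 - F/954)/I (c(I, F) = (F*(-1/954) + I*(-1/693))/I = (-F/954 - I/693)/I = (-I/693 - F/954)/I)
√(c(-2017, -884 - 1*781) - 2795726) = √((-1/693*(-2017) - (-884 - 1*781)/954)/(-2017) - 2795726) = √(-(2017/693 - (-884 - 781)/954)/2017 - 2795726) = √(-(2017/693 - 1/954*(-1665))/2017 - 2795726) = √(-(2017/693 + 185/106)/2017 - 2795726) = √(-1/2017*342007/73458 - 2795726) = √(-342007/148164786 - 2795726) = √(-414228144846643/148164786) = I*√6819336048486651434822/49388262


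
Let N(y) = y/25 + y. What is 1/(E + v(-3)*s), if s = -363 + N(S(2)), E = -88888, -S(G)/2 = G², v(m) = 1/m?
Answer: -75/6657317 ≈ -1.1266e-5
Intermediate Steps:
v(m) = 1/m
S(G) = -2*G²
N(y) = 26*y/25 (N(y) = y/25 + y = 26*y/25)
s = -9283/25 (s = -363 + 26*(-2*2²)/25 = -363 + 26*(-2*4)/25 = -363 + (26/25)*(-8) = -363 - 208/25 = -9283/25 ≈ -371.32)
1/(E + v(-3)*s) = 1/(-88888 - 9283/25/(-3)) = 1/(-88888 - ⅓*(-9283/25)) = 1/(-88888 + 9283/75) = 1/(-6657317/75) = -75/6657317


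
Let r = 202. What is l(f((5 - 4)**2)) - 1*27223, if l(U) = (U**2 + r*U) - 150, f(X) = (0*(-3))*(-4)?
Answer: -27373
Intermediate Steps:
f(X) = 0 (f(X) = 0*(-4) = 0)
l(U) = -150 + U**2 + 202*U (l(U) = (U**2 + 202*U) - 150 = -150 + U**2 + 202*U)
l(f((5 - 4)**2)) - 1*27223 = (-150 + 0**2 + 202*0) - 1*27223 = (-150 + 0 + 0) - 27223 = -150 - 27223 = -27373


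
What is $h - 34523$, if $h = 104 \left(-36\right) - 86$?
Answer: $-38353$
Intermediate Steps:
$h = -3830$ ($h = -3744 - 86 = -3830$)
$h - 34523 = -3830 - 34523 = -38353$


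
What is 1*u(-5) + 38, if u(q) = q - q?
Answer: 38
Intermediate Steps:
u(q) = 0
1*u(-5) + 38 = 1*0 + 38 = 0 + 38 = 38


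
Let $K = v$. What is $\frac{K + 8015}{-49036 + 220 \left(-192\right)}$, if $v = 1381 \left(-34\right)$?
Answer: $\frac{38939}{91276} \approx 0.42661$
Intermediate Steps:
$v = -46954$
$K = -46954$
$\frac{K + 8015}{-49036 + 220 \left(-192\right)} = \frac{-46954 + 8015}{-49036 + 220 \left(-192\right)} = - \frac{38939}{-49036 - 42240} = - \frac{38939}{-91276} = \left(-38939\right) \left(- \frac{1}{91276}\right) = \frac{38939}{91276}$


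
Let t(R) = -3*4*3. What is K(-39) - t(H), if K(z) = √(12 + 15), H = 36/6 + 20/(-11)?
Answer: 36 + 3*√3 ≈ 41.196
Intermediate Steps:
H = 46/11 (H = 36*(⅙) + 20*(-1/11) = 6 - 20/11 = 46/11 ≈ 4.1818)
t(R) = -36 (t(R) = -12*3 = -36)
K(z) = 3*√3 (K(z) = √27 = 3*√3)
K(-39) - t(H) = 3*√3 - 1*(-36) = 3*√3 + 36 = 36 + 3*√3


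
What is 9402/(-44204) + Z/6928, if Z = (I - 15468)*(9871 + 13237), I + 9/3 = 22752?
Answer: 464826815121/19140332 ≈ 24285.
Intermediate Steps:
I = 22749 (I = -3 + 22752 = 22749)
Z = 168249348 (Z = (22749 - 15468)*(9871 + 13237) = 7281*23108 = 168249348)
9402/(-44204) + Z/6928 = 9402/(-44204) + 168249348/6928 = 9402*(-1/44204) + 168249348*(1/6928) = -4701/22102 + 42062337/1732 = 464826815121/19140332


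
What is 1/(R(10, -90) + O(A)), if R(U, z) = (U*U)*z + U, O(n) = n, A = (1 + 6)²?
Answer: -1/8941 ≈ -0.00011184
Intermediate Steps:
A = 49 (A = 7² = 49)
R(U, z) = U + z*U² (R(U, z) = U²*z + U = z*U² + U = U + z*U²)
1/(R(10, -90) + O(A)) = 1/(10*(1 + 10*(-90)) + 49) = 1/(10*(1 - 900) + 49) = 1/(10*(-899) + 49) = 1/(-8990 + 49) = 1/(-8941) = -1/8941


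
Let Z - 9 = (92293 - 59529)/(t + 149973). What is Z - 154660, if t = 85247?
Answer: -9094243864/58805 ≈ -1.5465e+5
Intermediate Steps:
Z = 537436/58805 (Z = 9 + (92293 - 59529)/(85247 + 149973) = 9 + 32764/235220 = 9 + 32764*(1/235220) = 9 + 8191/58805 = 537436/58805 ≈ 9.1393)
Z - 154660 = 537436/58805 - 154660 = -9094243864/58805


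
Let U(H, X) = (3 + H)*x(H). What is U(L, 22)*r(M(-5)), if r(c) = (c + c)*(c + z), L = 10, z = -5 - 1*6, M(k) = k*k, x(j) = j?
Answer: 91000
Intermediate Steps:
M(k) = k²
z = -11 (z = -5 - 6 = -11)
U(H, X) = H*(3 + H) (U(H, X) = (3 + H)*H = H*(3 + H))
r(c) = 2*c*(-11 + c) (r(c) = (c + c)*(c - 11) = (2*c)*(-11 + c) = 2*c*(-11 + c))
U(L, 22)*r(M(-5)) = (10*(3 + 10))*(2*(-5)²*(-11 + (-5)²)) = (10*13)*(2*25*(-11 + 25)) = 130*(2*25*14) = 130*700 = 91000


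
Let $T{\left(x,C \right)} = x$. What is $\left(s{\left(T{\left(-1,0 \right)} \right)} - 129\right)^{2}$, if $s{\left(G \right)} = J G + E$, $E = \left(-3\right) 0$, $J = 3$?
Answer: $17424$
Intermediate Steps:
$E = 0$
$s{\left(G \right)} = 3 G$ ($s{\left(G \right)} = 3 G + 0 = 3 G$)
$\left(s{\left(T{\left(-1,0 \right)} \right)} - 129\right)^{2} = \left(3 \left(-1\right) - 129\right)^{2} = \left(-3 - 129\right)^{2} = \left(-132\right)^{2} = 17424$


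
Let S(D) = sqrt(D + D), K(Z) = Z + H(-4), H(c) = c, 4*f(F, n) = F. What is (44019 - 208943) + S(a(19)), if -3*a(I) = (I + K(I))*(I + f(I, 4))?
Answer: -164924 + I*sqrt(4845)/3 ≈ -1.6492e+5 + 23.202*I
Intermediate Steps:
f(F, n) = F/4
K(Z) = -4 + Z (K(Z) = Z - 4 = -4 + Z)
a(I) = -5*I*(-4 + 2*I)/12 (a(I) = -(I + (-4 + I))*(I + I/4)/3 = -(-4 + 2*I)*5*I/4/3 = -5*I*(-4 + 2*I)/12)
S(D) = sqrt(2)*sqrt(D) (S(D) = sqrt(2*D) = sqrt(2)*sqrt(D))
(44019 - 208943) + S(a(19)) = (44019 - 208943) + sqrt(2)*sqrt((5/6)*19*(2 - 1*19)) = -164924 + sqrt(2)*sqrt((5/6)*19*(2 - 19)) = -164924 + sqrt(2)*sqrt((5/6)*19*(-17)) = -164924 + sqrt(2)*sqrt(-1615/6) = -164924 + sqrt(2)*(I*sqrt(9690)/6) = -164924 + I*sqrt(4845)/3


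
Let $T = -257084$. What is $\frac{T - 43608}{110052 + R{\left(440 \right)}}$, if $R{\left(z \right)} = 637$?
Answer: $- \frac{300692}{110689} \approx -2.7165$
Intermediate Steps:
$\frac{T - 43608}{110052 + R{\left(440 \right)}} = \frac{-257084 - 43608}{110052 + 637} = - \frac{300692}{110689}$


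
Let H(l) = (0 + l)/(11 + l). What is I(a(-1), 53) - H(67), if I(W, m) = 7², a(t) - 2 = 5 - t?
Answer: 3755/78 ≈ 48.141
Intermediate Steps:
H(l) = l/(11 + l)
a(t) = 7 - t (a(t) = 2 + (5 - t) = 7 - t)
I(W, m) = 49
I(a(-1), 53) - H(67) = 49 - 67/(11 + 67) = 49 - 67/78 = 3755/78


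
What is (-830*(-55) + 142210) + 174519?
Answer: 362379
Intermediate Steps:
(-830*(-55) + 142210) + 174519 = (45650 + 142210) + 174519 = 187860 + 174519 = 362379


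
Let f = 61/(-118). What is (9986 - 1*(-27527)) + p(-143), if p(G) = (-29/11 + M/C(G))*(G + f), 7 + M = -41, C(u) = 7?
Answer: 353222603/9086 ≈ 38876.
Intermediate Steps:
M = -48 (M = -7 - 41 = -48)
f = -61/118 (f = 61*(-1/118) = -61/118 ≈ -0.51695)
p(G) = 44591/9086 - 731*G/77 (p(G) = (-29/11 - 48/7)*(G - 61/118) = (-29*1/11 - 48*1/7)*(-61/118 + G) = (-29/11 - 48/7)*(-61/118 + G) = -731*(-61/118 + G)/77 = 44591/9086 - 731*G/77)
(9986 - 1*(-27527)) + p(-143) = (9986 - 1*(-27527)) + (44591/9086 - 731/77*(-143)) = (9986 + 27527) + (44591/9086 + 9503/7) = 37513 + 12379485/9086 = 353222603/9086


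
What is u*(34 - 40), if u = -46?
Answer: 276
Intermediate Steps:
u*(34 - 40) = -46*(34 - 40) = -46*(-6) = 276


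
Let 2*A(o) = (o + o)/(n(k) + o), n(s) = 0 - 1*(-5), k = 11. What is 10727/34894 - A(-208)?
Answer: -5080371/7083482 ≈ -0.71721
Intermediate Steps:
n(s) = 5 (n(s) = 0 + 5 = 5)
A(o) = o/(5 + o) (A(o) = ((o + o)/(5 + o))/2 = ((2*o)/(5 + o))/2 = (2*o/(5 + o))/2 = o/(5 + o))
10727/34894 - A(-208) = 10727/34894 - (-208)/(5 - 208) = 10727*(1/34894) - (-208)/(-203) = 10727/34894 - (-208)*(-1)/203 = 10727/34894 - 1*208/203 = 10727/34894 - 208/203 = -5080371/7083482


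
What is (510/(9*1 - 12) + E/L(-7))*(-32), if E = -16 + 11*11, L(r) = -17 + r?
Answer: 5580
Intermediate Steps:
E = 105 (E = -16 + 121 = 105)
(510/(9*1 - 12) + E/L(-7))*(-32) = (510/(9*1 - 12) + 105/(-17 - 7))*(-32) = (510/(9 - 12) + 105/(-24))*(-32) = (510/(-3) + 105*(-1/24))*(-32) = (510*(-1/3) - 35/8)*(-32) = (-170 - 35/8)*(-32) = -1395/8*(-32) = 5580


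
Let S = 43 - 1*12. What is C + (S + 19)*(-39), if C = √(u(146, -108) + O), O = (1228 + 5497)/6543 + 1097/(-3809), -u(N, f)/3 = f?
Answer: -1950 + √22411391069512406/8307429 ≈ -1932.0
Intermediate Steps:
u(N, f) = -3*f
O = 18437854/24922287 (O = 6725*(1/6543) + 1097*(-1/3809) = 6725/6543 - 1097/3809 = 18437854/24922287 ≈ 0.73981)
S = 31 (S = 43 - 12 = 31)
C = √22411391069512406/8307429 (C = √(-3*(-108) + 18437854/24922287) = √(324 + 18437854/24922287) = √(8093258842/24922287) = √22411391069512406/8307429 ≈ 18.021)
C + (S + 19)*(-39) = √22411391069512406/8307429 + (31 + 19)*(-39) = √22411391069512406/8307429 + 50*(-39) = √22411391069512406/8307429 - 1950 = -1950 + √22411391069512406/8307429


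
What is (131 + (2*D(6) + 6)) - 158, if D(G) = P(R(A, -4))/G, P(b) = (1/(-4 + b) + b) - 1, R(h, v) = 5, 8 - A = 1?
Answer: -58/3 ≈ -19.333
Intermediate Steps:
A = 7 (A = 8 - 1*1 = 8 - 1 = 7)
P(b) = -1 + b + 1/(-4 + b) (P(b) = (b + 1/(-4 + b)) - 1 = -1 + b + 1/(-4 + b))
D(G) = 5/G (D(G) = ((5 + 5**2 - 5*5)/(-4 + 5))/G = ((5 + 25 - 25)/1)/G = (1*5)/G = 5/G)
(131 + (2*D(6) + 6)) - 158 = (131 + (2*(5/6) + 6)) - 158 = (131 + (5/3 + 6)) - 158 = (131 + 23/3) - 158 = 416/3 - 158 = -58/3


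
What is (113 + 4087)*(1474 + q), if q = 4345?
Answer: 24439800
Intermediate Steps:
(113 + 4087)*(1474 + q) = (113 + 4087)*(1474 + 4345) = 4200*5819 = 24439800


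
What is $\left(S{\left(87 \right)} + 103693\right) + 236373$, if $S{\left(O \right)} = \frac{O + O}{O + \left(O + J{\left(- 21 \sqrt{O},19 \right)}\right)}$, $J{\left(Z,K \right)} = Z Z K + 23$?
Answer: $\frac{123982962697}{364585} \approx 3.4007 \cdot 10^{5}$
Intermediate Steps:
$J{\left(Z,K \right)} = 23 + K Z^{2}$ ($J{\left(Z,K \right)} = Z^{2} K + 23 = K Z^{2} + 23 = 23 + K Z^{2}$)
$S{\left(O \right)} = \frac{2 O}{23 + 8381 O}$ ($S{\left(O \right)} = \frac{O + O}{O + \left(O + \left(23 + 19 \left(- 21 \sqrt{O}\right)^{2}\right)\right)} = \frac{2 O}{O + \left(O + \left(23 + 19 \cdot 441 O\right)\right)} = \frac{2 O}{O + \left(O + \left(23 + 8379 O\right)\right)} = \frac{2 O}{O + \left(23 + 8380 O\right)} = \frac{2 O}{23 + 8381 O}$)
$\left(S{\left(87 \right)} + 103693\right) + 236373 = \left(2 \cdot 87 \frac{1}{23 + 8381 \cdot 87} + 103693\right) + 236373 = \left(2 \cdot 87 \frac{1}{23 + 729147} + 103693\right) + 236373 = \left(2 \cdot 87 \cdot \frac{1}{729170} + 103693\right) + 236373 = \left(\frac{87}{364585} + 103693\right) + 236373 = \frac{37804912492}{364585} + 236373 = \frac{123982962697}{364585}$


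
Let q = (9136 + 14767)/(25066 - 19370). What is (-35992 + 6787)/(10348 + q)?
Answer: -166351680/58966111 ≈ -2.8211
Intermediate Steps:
q = 23903/5696 ≈ 4.1965
(-35992 + 6787)/(10348 + q) = (-35992 + 6787)/(10348 + 23903/5696) = -29205/58966111/5696 = -29205*5696/58966111 = -166351680/58966111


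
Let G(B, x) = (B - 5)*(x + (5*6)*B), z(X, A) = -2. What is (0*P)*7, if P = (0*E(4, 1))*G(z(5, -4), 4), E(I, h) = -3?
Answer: 0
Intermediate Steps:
G(B, x) = (-5 + B)*(x + 30*B)
P = 0 (P = (0*(-3))*(-150*(-2) - 5*4 + 30*(-2)**2 - 2*4) = 0*(300 - 20 + 30*4 - 8) = 0*(300 - 20 + 120 - 8) = 0*392 = 0)
(0*P)*7 = (0*0)*7 = 0*7 = 0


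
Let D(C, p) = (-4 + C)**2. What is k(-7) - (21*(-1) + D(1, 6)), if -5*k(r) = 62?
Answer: -2/5 ≈ -0.40000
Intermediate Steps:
k(r) = -62/5 (k(r) = -1/5*62 = -62/5)
k(-7) - (21*(-1) + D(1, 6)) = -62/5 - (21*(-1) + (-4 + 1)**2) = -62/5 - (-21 + (-3)**2) = -62/5 - (-21 + 9) = -62/5 - 1*(-12) = -62/5 + 12 = -2/5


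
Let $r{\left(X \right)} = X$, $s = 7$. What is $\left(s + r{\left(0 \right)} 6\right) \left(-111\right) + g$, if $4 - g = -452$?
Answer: $-321$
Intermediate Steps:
$g = 456$ ($g = 4 - -452 = 4 + 452 = 456$)
$\left(s + r{\left(0 \right)} 6\right) \left(-111\right) + g = \left(7 + 0 \cdot 6\right) \left(-111\right) + 456 = \left(7 + 0\right) \left(-111\right) + 456 = 7 \left(-111\right) + 456 = -777 + 456 = -321$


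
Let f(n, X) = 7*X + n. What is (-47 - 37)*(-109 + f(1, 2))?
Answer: 7896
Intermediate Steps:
f(n, X) = n + 7*X
(-47 - 37)*(-109 + f(1, 2)) = (-47 - 37)*(-109 + (1 + 7*2)) = -84*(-109 + (1 + 14)) = -84*(-109 + 15) = -84*(-94) = 7896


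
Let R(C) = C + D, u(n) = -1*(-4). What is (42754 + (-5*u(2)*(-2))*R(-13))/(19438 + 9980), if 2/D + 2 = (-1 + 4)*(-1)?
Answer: 21109/14709 ≈ 1.4351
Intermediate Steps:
u(n) = 4
D = -2/5 (D = 2/(-2 + (-1 + 4)*(-1)) = 2/(-2 + 3*(-1)) = 2/(-2 - 3) = 2/(-5) = 2*(-1/5) = -2/5 ≈ -0.40000)
R(C) = -2/5 + C (R(C) = C - 2/5 = -2/5 + C)
(42754 + (-5*u(2)*(-2))*R(-13))/(19438 + 9980) = (42754 + (-5*4*(-2))*(-2/5 - 13))/(19438 + 9980) = (42754 - 20*(-2)*(-67/5))/29418 = (42754 + 40*(-67/5))*(1/29418) = (42754 - 536)*(1/29418) = 42218*(1/29418) = 21109/14709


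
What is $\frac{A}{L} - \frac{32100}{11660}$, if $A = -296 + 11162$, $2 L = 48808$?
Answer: $- \frac{16416771}{7113766} \approx -2.3077$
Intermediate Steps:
$L = 24404$ ($L = \frac{1}{2} \cdot 48808 = 24404$)
$A = 10866$
$\frac{A}{L} - \frac{32100}{11660} = \frac{10866}{24404} - \frac{32100}{11660} = 10866 \cdot \frac{1}{24404} - \frac{1605}{583} = \frac{5433}{12202} - \frac{1605}{583} = - \frac{16416771}{7113766}$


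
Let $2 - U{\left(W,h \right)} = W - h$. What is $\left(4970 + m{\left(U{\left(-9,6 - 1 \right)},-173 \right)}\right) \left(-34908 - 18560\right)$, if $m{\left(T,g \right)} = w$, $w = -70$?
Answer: $-261993200$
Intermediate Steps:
$U{\left(W,h \right)} = 2 + h - W$ ($U{\left(W,h \right)} = 2 - \left(W - h\right) = 2 + h - W$)
$m{\left(T,g \right)} = -70$
$\left(4970 + m{\left(U{\left(-9,6 - 1 \right)},-173 \right)}\right) \left(-34908 - 18560\right) = \left(4970 - 70\right) \left(-34908 - 18560\right) = 4900 \left(-53468\right) = -261993200$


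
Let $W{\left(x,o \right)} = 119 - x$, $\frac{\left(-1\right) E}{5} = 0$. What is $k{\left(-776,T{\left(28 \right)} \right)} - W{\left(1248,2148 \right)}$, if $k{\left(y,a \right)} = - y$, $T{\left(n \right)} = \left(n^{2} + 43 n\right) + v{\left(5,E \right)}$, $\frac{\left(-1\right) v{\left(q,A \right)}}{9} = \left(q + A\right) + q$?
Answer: $1905$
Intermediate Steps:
$E = 0$ ($E = \left(-5\right) 0 = 0$)
$v{\left(q,A \right)} = - 18 q - 9 A$ ($v{\left(q,A \right)} = - 9 \left(\left(q + A\right) + q\right) = - 9 \left(\left(A + q\right) + q\right) = - 9 \left(A + 2 q\right) = - 18 q - 9 A$)
$T{\left(n \right)} = -90 + n^{2} + 43 n$ ($T{\left(n \right)} = \left(n^{2} + 43 n\right) - 90 = -90 + n^{2} + 43 n$)
$k{\left(-776,T{\left(28 \right)} \right)} - W{\left(1248,2148 \right)} = \left(-1\right) \left(-776\right) - \left(119 - 1248\right) = 776 - \left(119 - 1248\right) = 776 - -1129 = 776 + 1129 = 1905$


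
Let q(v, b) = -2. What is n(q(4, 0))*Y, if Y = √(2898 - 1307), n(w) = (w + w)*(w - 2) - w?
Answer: 18*√1591 ≈ 717.97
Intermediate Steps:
n(w) = -w + 2*w*(-2 + w) (n(w) = (2*w)*(-2 + w) - w = 2*w*(-2 + w) - w = -w + 2*w*(-2 + w))
Y = √1591 ≈ 39.887
n(q(4, 0))*Y = (-2*(-5 + 2*(-2)))*√1591 = (-2*(-5 - 4))*√1591 = (-2*(-9))*√1591 = 18*√1591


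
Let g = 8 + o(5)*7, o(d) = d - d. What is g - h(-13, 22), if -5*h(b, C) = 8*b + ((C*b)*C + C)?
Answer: -6334/5 ≈ -1266.8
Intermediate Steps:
o(d) = 0
h(b, C) = -8*b/5 - C/5 - b*C²/5 (h(b, C) = -(8*b + ((C*b)*C + C))/5 = -(8*b + (b*C² + C))/5 = -(8*b + (C + b*C²))/5 = -(C + 8*b + b*C²)/5 = -8*b/5 - C/5 - b*C²/5)
g = 8 (g = 8 + 0*7 = 8 + 0 = 8)
g - h(-13, 22) = 8 - (-8/5*(-13) - ⅕*22 - ⅕*(-13)*22²) = 8 - (104/5 - 22/5 - ⅕*(-13)*484) = 8 - (104/5 - 22/5 + 6292/5) = 8 - 1*6374/5 = 8 - 6374/5 = -6334/5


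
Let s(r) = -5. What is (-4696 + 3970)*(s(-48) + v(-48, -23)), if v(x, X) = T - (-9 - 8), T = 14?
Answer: -18876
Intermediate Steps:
v(x, X) = 31 (v(x, X) = 14 - (-9 - 8) = 14 - 1*(-17) = 14 + 17 = 31)
(-4696 + 3970)*(s(-48) + v(-48, -23)) = (-4696 + 3970)*(-5 + 31) = -726*26 = -18876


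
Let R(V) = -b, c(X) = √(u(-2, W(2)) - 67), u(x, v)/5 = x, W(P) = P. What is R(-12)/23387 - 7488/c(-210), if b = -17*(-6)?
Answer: -102/23387 + 7488*I*√77/77 ≈ -0.0043614 + 853.34*I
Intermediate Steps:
b = 102
u(x, v) = 5*x
c(X) = I*√77 (c(X) = √(5*(-2) - 67) = √(-10 - 67) = √(-77) = I*√77)
R(V) = -102 (R(V) = -1*102 = -102)
R(-12)/23387 - 7488/c(-210) = -102/23387 - 7488*(-I*√77/77) = -102*1/23387 - (-7488)*I*√77/77 = -102/23387 + 7488*I*√77/77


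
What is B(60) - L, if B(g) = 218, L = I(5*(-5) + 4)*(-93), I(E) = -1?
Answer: 125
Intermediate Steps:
L = 93 (L = -1*(-93) = 93)
B(60) - L = 218 - 1*93 = 218 - 93 = 125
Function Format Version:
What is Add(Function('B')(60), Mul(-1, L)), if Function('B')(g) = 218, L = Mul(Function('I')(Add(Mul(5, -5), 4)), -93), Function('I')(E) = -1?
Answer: 125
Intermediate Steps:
L = 93 (L = Mul(-1, -93) = 93)
Add(Function('B')(60), Mul(-1, L)) = Add(218, Mul(-1, 93)) = Add(218, -93) = 125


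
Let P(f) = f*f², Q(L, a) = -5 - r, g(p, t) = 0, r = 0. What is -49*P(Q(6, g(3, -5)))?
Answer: 6125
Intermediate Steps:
Q(L, a) = -5 (Q(L, a) = -5 - 1*0 = -5 + 0 = -5)
P(f) = f³
-49*P(Q(6, g(3, -5))) = -49*(-5)³ = -49*(-125) = 6125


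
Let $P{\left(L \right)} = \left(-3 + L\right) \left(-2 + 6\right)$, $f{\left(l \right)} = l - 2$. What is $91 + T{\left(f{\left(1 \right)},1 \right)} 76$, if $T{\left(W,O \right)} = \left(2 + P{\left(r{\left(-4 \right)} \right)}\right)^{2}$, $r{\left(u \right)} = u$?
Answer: $51467$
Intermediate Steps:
$f{\left(l \right)} = -2 + l$ ($f{\left(l \right)} = l - 2 = -2 + l$)
$P{\left(L \right)} = -12 + 4 L$ ($P{\left(L \right)} = \left(-3 + L\right) 4 = -12 + 4 L$)
$T{\left(W,O \right)} = 676$ ($T{\left(W,O \right)} = \left(2 + \left(-12 + 4 \left(-4\right)\right)\right)^{2} = \left(2 - 28\right)^{2} = \left(-26\right)^{2} = 676$)
$91 + T{\left(f{\left(1 \right)},1 \right)} 76 = 91 + 676 \cdot 76 = 91 + 51376 = 51467$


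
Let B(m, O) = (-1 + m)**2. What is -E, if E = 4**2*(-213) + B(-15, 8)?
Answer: 3152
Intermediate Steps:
E = -3152 (E = 4**2*(-213) + (-1 - 15)**2 = 16*(-213) + (-16)**2 = -3408 + 256 = -3152)
-E = -1*(-3152) = 3152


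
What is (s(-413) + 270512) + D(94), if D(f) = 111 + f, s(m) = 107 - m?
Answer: 271237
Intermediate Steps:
(s(-413) + 270512) + D(94) = ((107 - 1*(-413)) + 270512) + (111 + 94) = ((107 + 413) + 270512) + 205 = (520 + 270512) + 205 = 271032 + 205 = 271237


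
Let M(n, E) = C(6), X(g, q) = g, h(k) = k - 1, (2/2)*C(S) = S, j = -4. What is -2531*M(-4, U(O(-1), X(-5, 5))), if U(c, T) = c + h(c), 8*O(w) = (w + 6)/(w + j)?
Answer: -15186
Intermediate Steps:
C(S) = S
O(w) = (6 + w)/(8*(-4 + w)) (O(w) = ((w + 6)/(w - 4))/8 = ((6 + w)/(-4 + w))/8 = (6 + w)/(8*(-4 + w)))
h(k) = -1 + k
U(c, T) = -1 + 2*c (U(c, T) = c + (-1 + c) = -1 + 2*c)
M(n, E) = 6
-2531*M(-4, U(O(-1), X(-5, 5))) = -2531*6 = -15186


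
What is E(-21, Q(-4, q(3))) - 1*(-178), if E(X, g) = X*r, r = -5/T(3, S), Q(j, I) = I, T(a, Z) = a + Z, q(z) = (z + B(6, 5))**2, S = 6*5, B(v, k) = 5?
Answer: 1993/11 ≈ 181.18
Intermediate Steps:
S = 30
q(z) = (5 + z)**2 (q(z) = (z + 5)**2 = (5 + z)**2)
T(a, Z) = Z + a
r = -5/33 (r = -5/(30 + 3) = -5/33 ≈ -0.15152)
E(X, g) = -5*X/33 (E(X, g) = X*(-5/33) = -5*X/33)
E(-21, Q(-4, q(3))) - 1*(-178) = -5/33*(-21) - 1*(-178) = 35/11 + 178 = 1993/11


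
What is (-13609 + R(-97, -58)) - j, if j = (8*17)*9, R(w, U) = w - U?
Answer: -14872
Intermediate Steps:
j = 1224 (j = 136*9 = 1224)
(-13609 + R(-97, -58)) - j = (-13609 + (-97 - 1*(-58))) - 1*1224 = (-13609 + (-97 + 58)) - 1224 = (-13609 - 39) - 1224 = -13648 - 1224 = -14872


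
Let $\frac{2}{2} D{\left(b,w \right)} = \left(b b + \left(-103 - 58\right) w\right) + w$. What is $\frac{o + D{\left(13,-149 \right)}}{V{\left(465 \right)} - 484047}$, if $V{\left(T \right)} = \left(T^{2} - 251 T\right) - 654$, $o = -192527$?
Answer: $\frac{168518}{385191} \approx 0.43749$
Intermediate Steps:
$D{\left(b,w \right)} = b^{2} - 160 w$ ($D{\left(b,w \right)} = \left(b b + \left(-103 - 58\right) w\right) + w = \left(b^{2} - 161 w\right) + w = b^{2} - 160 w$)
$V{\left(T \right)} = -654 + T^{2} - 251 T$
$\frac{o + D{\left(13,-149 \right)}}{V{\left(465 \right)} - 484047} = \frac{-192527 + \left(13^{2} - -23840\right)}{\left(-654 + 465^{2} - 116715\right) - 484047} = \frac{-192527 + \left(169 + 23840\right)}{\left(-654 + 216225 - 116715\right) - 484047} = \frac{-192527 + 24009}{98856 - 484047} = - \frac{168518}{-385191} = \left(-168518\right) \left(- \frac{1}{385191}\right) = \frac{168518}{385191}$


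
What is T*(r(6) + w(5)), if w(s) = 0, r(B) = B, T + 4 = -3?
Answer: -42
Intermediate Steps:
T = -7 (T = -4 - 3 = -7)
T*(r(6) + w(5)) = -7*(6 + 0) = -7*6 = -42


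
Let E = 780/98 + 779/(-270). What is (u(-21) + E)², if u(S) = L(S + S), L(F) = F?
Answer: 238662537961/175032900 ≈ 1363.5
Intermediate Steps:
u(S) = 2*S (u(S) = S + S = 2*S)
E = 67129/13230 (E = 780*(1/98) + 779*(-1/270) = 390/49 - 779/270 = 67129/13230 ≈ 5.0740)
(u(-21) + E)² = (2*(-21) + 67129/13230)² = (-42 + 67129/13230)² = (-488531/13230)² = 238662537961/175032900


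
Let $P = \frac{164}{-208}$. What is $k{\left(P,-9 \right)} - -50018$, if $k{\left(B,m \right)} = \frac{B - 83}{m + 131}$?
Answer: $\frac{317309835}{6344} \approx 50017.0$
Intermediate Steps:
$P = - \frac{41}{52}$ ($P = 164 \left(- \frac{1}{208}\right) = - \frac{41}{52} \approx -0.78846$)
$k{\left(B,m \right)} = \frac{-83 + B}{131 + m}$
$k{\left(P,-9 \right)} - -50018 = \frac{-83 - \frac{41}{52}}{131 - 9} - -50018 = \frac{1}{122} \left(- \frac{4357}{52}\right) + 50018 = - \frac{4357}{6344} + 50018 = \frac{317309835}{6344}$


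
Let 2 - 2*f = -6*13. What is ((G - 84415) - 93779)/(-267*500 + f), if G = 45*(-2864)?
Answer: 153537/66730 ≈ 2.3009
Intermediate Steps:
G = -128880
f = 40 (f = 1 - (-3)*13 = 1 - ½*(-78) = 1 + 39 = 40)
((G - 84415) - 93779)/(-267*500 + f) = ((-128880 - 84415) - 93779)/(-267*500 + 40) = (-213295 - 93779)/(-133500 + 40) = -307074/(-133460) = -307074*(-1/133460) = 153537/66730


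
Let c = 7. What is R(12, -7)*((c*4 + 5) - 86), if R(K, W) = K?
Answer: -636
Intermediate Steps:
R(12, -7)*((c*4 + 5) - 86) = 12*((7*4 + 5) - 86) = 12*((28 + 5) - 86) = 12*(33 - 86) = 12*(-53) = -636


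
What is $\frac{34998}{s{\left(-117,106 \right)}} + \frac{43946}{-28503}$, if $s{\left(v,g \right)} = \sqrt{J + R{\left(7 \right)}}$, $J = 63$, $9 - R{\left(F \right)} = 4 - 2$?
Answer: $- \frac{43946}{28503} + \frac{17499 \sqrt{70}}{35} \approx 4181.5$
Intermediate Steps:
$R{\left(F \right)} = 7$ ($R{\left(F \right)} = 9 - \left(4 - 2\right) = 9 - 2 = 7$)
$s{\left(v,g \right)} = \sqrt{70}$ ($s{\left(v,g \right)} = \sqrt{63 + 7} = \sqrt{70}$)
$\frac{34998}{s{\left(-117,106 \right)}} + \frac{43946}{-28503} = \frac{34998}{\sqrt{70}} + \frac{43946}{-28503} = 34998 \frac{\sqrt{70}}{70} + 43946 \left(- \frac{1}{28503}\right) = \frac{17499 \sqrt{70}}{35} - \frac{43946}{28503} = - \frac{43946}{28503} + \frac{17499 \sqrt{70}}{35}$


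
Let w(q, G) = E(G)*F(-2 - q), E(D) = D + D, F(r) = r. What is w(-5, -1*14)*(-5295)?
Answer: 444780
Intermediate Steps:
E(D) = 2*D
w(q, G) = 2*G*(-2 - q) (w(q, G) = (2*G)*(-2 - q) = 2*G*(-2 - q))
w(-5, -1*14)*(-5295) = -2*(-1*14)*(2 - 5)*(-5295) = -2*(-14)*(-3)*(-5295) = -84*(-5295) = 444780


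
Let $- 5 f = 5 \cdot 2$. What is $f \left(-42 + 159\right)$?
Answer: $-234$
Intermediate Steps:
$f = -2$ ($f = - \frac{5 \cdot 2}{5} = \left(- \frac{1}{5}\right) 10 = -2$)
$f \left(-42 + 159\right) = - 2 \left(-42 + 159\right) = \left(-2\right) 117 = -234$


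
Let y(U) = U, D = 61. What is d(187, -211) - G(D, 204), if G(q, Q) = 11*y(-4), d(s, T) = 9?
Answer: 53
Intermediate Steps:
G(q, Q) = -44 (G(q, Q) = 11*(-4) = -44)
d(187, -211) - G(D, 204) = 9 - 1*(-44) = 9 + 44 = 53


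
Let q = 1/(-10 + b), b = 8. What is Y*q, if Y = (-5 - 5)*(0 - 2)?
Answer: -10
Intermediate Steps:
q = -1/2 (q = 1/(-10 + 8) = 1/(-2) = -1/2 ≈ -0.50000)
Y = 20 (Y = -10*(-2) = 20)
Y*q = 20*(-1/2) = -10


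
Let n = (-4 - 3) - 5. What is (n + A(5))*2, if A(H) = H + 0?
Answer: -14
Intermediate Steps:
n = -12 (n = -7 - 5 = -12)
A(H) = H
(n + A(5))*2 = (-12 + 5)*2 = -7*2 = -14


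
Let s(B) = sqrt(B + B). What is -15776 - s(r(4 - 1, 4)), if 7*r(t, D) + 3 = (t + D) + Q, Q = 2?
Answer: -15776 - 2*sqrt(21)/7 ≈ -15777.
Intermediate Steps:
r(t, D) = -1/7 + D/7 + t/7 (r(t, D) = -3/7 + ((t + D) + 2)/7 = -3/7 + ((D + t) + 2)/7 = -3/7 + (2 + D + t)/7 = -3/7 + (2/7 + D/7 + t/7) = -1/7 + D/7 + t/7)
s(B) = sqrt(2)*sqrt(B) (s(B) = sqrt(2*B) = sqrt(2)*sqrt(B))
-15776 - s(r(4 - 1, 4)) = -15776 - sqrt(2)*sqrt(-1/7 + (1/7)*4 + (4 - 1)/7) = -15776 - sqrt(2)*sqrt(-1/7 + 4/7 + (1/7)*3) = -15776 - sqrt(2)*sqrt(-1/7 + 4/7 + 3/7) = -15776 - sqrt(2)*sqrt(6/7) = -15776 - sqrt(2)*sqrt(42)/7 = -15776 - 2*sqrt(21)/7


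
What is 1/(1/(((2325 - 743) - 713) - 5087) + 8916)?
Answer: 4218/37607687 ≈ 0.00011216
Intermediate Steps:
1/(1/(((2325 - 743) - 713) - 5087) + 8916) = 1/(1/((1582 - 713) - 5087) + 8916) = 1/(1/(869 - 5087) + 8916) = 1/(1/(-4218) + 8916) = 1/(-1/4218 + 8916) = 1/(37607687/4218) = 4218/37607687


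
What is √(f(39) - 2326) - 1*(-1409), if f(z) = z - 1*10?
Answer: 1409 + I*√2297 ≈ 1409.0 + 47.927*I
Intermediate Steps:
f(z) = -10 + z (f(z) = z - 10 = -10 + z)
√(f(39) - 2326) - 1*(-1409) = √((-10 + 39) - 2326) - 1*(-1409) = √(29 - 2326) + 1409 = √(-2297) + 1409 = I*√2297 + 1409 = 1409 + I*√2297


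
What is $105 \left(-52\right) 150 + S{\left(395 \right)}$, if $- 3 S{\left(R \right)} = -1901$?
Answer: $- \frac{2455099}{3} \approx -8.1837 \cdot 10^{5}$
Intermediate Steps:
$S{\left(R \right)} = \frac{1901}{3}$ ($S{\left(R \right)} = \left(- \frac{1}{3}\right) \left(-1901\right) = \frac{1901}{3}$)
$105 \left(-52\right) 150 + S{\left(395 \right)} = 105 \left(-52\right) 150 + \frac{1901}{3} = \left(-5460\right) 150 + \frac{1901}{3} = -819000 + \frac{1901}{3} = - \frac{2455099}{3}$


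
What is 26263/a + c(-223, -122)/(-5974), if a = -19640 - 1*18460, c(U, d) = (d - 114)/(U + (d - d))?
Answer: -17498306363/25378448100 ≈ -0.68950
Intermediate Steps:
c(U, d) = (-114 + d)/U (c(U, d) = (-114 + d)/(U + 0) = (-114 + d)/U)
a = -38100 (a = -19640 - 18460 = -38100)
26263/a + c(-223, -122)/(-5974) = 26263/(-38100) + ((-114 - 122)/(-223))/(-5974) = 26263*(-1/38100) - 1/223*(-236)*(-1/5974) = -26263/38100 + (236/223)*(-1/5974) = -26263/38100 - 118/666101 = -17498306363/25378448100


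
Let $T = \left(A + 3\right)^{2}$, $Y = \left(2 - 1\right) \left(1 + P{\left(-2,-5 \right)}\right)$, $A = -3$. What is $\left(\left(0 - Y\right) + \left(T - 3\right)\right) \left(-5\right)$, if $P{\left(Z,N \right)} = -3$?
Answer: $5$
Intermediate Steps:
$Y = -2$ ($Y = \left(2 - 1\right) \left(1 - 3\right) = 1 \left(-2\right) = -2$)
$T = 0$ ($T = \left(-3 + 3\right)^{2} = 0^{2} = 0$)
$\left(\left(0 - Y\right) + \left(T - 3\right)\right) \left(-5\right) = \left(\left(0 - -2\right) + \left(0 - 3\right)\right) \left(-5\right) = \left(\left(0 + 2\right) - 3\right) \left(-5\right) = \left(2 - 3\right) \left(-5\right) = \left(-1\right) \left(-5\right) = 5$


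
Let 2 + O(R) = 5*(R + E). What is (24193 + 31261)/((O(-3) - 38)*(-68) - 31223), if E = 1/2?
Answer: -55454/27653 ≈ -2.0054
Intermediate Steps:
E = 1/2 (E = 1*(1/2) = 1/2 ≈ 0.50000)
O(R) = 1/2 + 5*R (O(R) = -2 + 5*(R + 1/2) = -2 + 5*(1/2 + R) = -2 + (5/2 + 5*R) = 1/2 + 5*R)
(24193 + 31261)/((O(-3) - 38)*(-68) - 31223) = (24193 + 31261)/(((1/2 + 5*(-3)) - 38)*(-68) - 31223) = 55454/(((1/2 - 15) - 38)*(-68) - 31223) = 55454/((-29/2 - 38)*(-68) - 31223) = 55454/(-105/2*(-68) - 31223) = 55454/(3570 - 31223) = 55454/(-27653) = 55454*(-1/27653) = -55454/27653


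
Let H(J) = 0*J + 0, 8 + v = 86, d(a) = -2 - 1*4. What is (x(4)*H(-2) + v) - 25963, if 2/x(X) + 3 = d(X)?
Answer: -25885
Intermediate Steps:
d(a) = -6 (d(a) = -2 - 4 = -6)
v = 78 (v = -8 + 86 = 78)
x(X) = -2/9 (x(X) = 2/(-3 - 6) = 2/(-9) = 2*(-⅑) = -2/9)
H(J) = 0 (H(J) = 0 + 0 = 0)
(x(4)*H(-2) + v) - 25963 = (-2/9*0 + 78) - 25963 = (0 + 78) - 25963 = 78 - 25963 = -25885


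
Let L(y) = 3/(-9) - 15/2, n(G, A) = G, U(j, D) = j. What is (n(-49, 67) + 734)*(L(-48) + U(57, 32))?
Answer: 202075/6 ≈ 33679.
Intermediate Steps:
L(y) = -47/6 (L(y) = 3*(-1/9) - 15*1/2 = -1/3 - 15/2 = -47/6)
(n(-49, 67) + 734)*(L(-48) + U(57, 32)) = (-49 + 734)*(-47/6 + 57) = 685*(295/6) = 202075/6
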